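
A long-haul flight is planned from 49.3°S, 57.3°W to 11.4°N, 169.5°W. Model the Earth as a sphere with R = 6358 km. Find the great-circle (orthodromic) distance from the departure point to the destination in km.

12544 km

Haversine: a = sin²(Δφ/2)+cos φ₁ cos φ₂ sin²(Δλ/2) = 0.69569;  σ = 2·atan2(√a,√(1−a))
σ = 113.040° → d = Rσ = 6358·1.97293 = 12544 km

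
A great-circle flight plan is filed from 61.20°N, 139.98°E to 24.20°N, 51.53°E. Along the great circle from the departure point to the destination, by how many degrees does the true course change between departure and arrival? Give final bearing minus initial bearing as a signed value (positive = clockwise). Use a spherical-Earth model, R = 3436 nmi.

Initial bearing θ₁ = atan2(sin Δλ cos φ₂, cos φ₁ sin φ₂ − sin φ₁ cos φ₂ cos Δλ) = 280.92°
Final bearing θ₂ = (initial bearing from the destination back to the start) + 180° = 211.24°
Δθ = θ₂ − θ₁ = -69.7°

-69.7°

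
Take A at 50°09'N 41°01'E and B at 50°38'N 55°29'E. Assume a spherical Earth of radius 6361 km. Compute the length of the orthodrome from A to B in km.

1024 km

cos σ = sin φ₁ sin φ₂ + cos φ₁ cos φ₂ cos Δλ
      = sin(50.15°)sin(50.63°) + cos(50.15°)cos(50.63°)cos(14.47°) = 0.9871
σ = 9.221° → d = Rσ = 6361·0.16094 = 1024 km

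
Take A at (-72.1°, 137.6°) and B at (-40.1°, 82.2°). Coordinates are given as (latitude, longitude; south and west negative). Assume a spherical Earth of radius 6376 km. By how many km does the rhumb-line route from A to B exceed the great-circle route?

131 km

Great circle: cos σ = sin φ₁ sin φ₂ + cos φ₁ cos φ₂ cos Δλ,  σ = 0.7281 rad → d_gc = 4642.3 km
Rhumb line: Δψ = +1.0832, q = Δφ/Δψ = 0.5156, d_rh = R√(Δφ²+q²Δλ²) = 4773.4 km
Excess = 4773.4 − 4642.3 = 131.1 ≈ 131 km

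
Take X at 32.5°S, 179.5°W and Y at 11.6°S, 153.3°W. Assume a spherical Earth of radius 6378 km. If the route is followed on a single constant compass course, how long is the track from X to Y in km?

3551 km

Rhumb course C = atan2(Δλ, Δψ) with Δψ = ln[tan(π/4+φ₂/2)/tan(π/4+φ₁/2)] = +0.3965, Δλ = +0.4573 → C = 49.07°
d = R·|Δφ| / |cos C| = 6378·0.36477 / 0.65511 = 3551 km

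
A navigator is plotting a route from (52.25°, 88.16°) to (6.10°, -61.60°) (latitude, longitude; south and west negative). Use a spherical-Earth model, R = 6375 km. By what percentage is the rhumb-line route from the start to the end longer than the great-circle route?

Great circle: σ = 2.0285 rad → d_gc = Rσ = 12931.7 km
Rhumb: Δφ = -0.8055, Δλ = -2.6138, Δψ = -0.9666, q = Δφ/Δψ = 0.8333 → d_rh = R√(Δφ²+q²Δλ²) = 14804.3 km
Excess = (14804.3 − 12931.7) / 12931.7 = 1872.6 / 12931.7 = 14.48% ≈ 14.5%

14.5%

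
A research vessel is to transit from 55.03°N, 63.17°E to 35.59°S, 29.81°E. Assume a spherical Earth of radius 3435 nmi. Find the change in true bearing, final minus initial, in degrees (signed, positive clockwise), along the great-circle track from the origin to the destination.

-8.2°

Initial bearing θ₁ = atan2(sin Δλ cos φ₂, cos φ₁ sin φ₂ − sin φ₁ cos φ₂ cos Δλ) = 206.67°
Final bearing θ₂ = (initial bearing from the destination back to the start) + 180° = 198.44°
Δθ = θ₂ − θ₁ = -8.2°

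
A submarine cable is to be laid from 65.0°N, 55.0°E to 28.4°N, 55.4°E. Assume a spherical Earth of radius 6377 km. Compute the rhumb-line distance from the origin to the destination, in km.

4074 km

Δψ = ln[tan(π/4+φ₂/2)/tan(π/4+φ₁/2)] = -0.9891;  Δφ = -0.6388 rad,  Δλ = +0.0070 rad
q = Δφ/Δψ = 0.6458
d = R·√(Δφ² + q²Δλ²) = 6377·0.63881 = 4074 km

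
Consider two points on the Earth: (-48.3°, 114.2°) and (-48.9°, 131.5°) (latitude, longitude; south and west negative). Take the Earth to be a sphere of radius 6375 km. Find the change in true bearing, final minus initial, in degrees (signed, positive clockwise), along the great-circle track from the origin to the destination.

Initial bearing θ₁ = atan2(sin Δλ cos φ₂, cos φ₁ sin φ₂ − sin φ₁ cos φ₂ cos Δλ) = 99.49°
Final bearing θ₂ = (initial bearing from the destination back to the start) + 180° = 86.47°
Δθ = θ₂ − θ₁ = -13.0°

-13.0°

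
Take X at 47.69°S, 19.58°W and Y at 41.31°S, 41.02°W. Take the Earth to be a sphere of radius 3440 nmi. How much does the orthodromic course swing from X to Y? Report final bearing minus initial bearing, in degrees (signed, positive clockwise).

+15.1°

Initial bearing θ₁ = atan2(sin Δλ cos φ₂, cos φ₁ sin φ₂ − sin φ₁ cos φ₂ cos Δλ) = 284.83°
Final bearing θ₂ = (initial bearing from the destination back to the start) + 180° = 299.97°
Δθ = θ₂ − θ₁ = +15.1°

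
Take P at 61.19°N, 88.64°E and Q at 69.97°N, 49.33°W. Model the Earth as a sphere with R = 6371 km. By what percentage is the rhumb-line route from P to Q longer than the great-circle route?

Great circle: σ = 0.7945 rad → d_gc = Rσ = 5062.0 km
Rhumb: Δφ = +0.1532, Δλ = -2.4080, Δψ = +0.3746, q = Δφ/Δψ = 0.4091 → d_rh = R√(Δφ²+q²Δλ²) = 6351.0 km
Excess = (6351.0 − 5062.0) / 5062.0 = 1289.0 / 5062.0 = 25.46% ≈ 25.5%

25.5%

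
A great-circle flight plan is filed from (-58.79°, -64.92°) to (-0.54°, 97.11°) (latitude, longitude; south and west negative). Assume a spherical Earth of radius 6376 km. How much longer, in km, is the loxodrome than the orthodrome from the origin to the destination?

Great circle: cos σ = sin φ₁ sin φ₂ + cos φ₁ cos φ₂ cos Δλ,  σ = 2.0769 rad → d_gc = 13242.6 km
Rhumb line: Δψ = +1.2660, q = Δφ/Δψ = 0.8030, d_rh = R√(Δφ²+q²Δλ²) = 15864.0 km
Excess = 15864.0 − 13242.6 = 2621.4 ≈ 2621 km

2621 km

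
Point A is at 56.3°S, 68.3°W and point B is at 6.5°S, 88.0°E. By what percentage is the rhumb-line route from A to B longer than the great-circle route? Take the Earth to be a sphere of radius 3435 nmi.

Great circle: σ = 1.9939 rad → d_gc = Rσ = 6849.1 nmi
Rhumb: Δφ = +0.8692, Δλ = +2.7279, Δψ = +1.0808, q = Δφ/Δψ = 0.8042 → d_rh = R√(Δφ²+q²Δλ²) = 8105.9 nmi
Excess = (8105.9 − 6849.1) / 6849.1 = 1256.8 / 6849.1 = 18.3499% ≈ 18.3%

18.3%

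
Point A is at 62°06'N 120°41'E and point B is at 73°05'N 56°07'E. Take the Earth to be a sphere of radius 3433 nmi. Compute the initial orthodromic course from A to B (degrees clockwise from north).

N = sin Δλ·cos φ₂ = -0.2628;  D = cos φ₁ sin φ₂ − sin φ₁ cos φ₂ cos Δλ = +0.3372
initial course = atan2(N, D) = 322.07°

322.1°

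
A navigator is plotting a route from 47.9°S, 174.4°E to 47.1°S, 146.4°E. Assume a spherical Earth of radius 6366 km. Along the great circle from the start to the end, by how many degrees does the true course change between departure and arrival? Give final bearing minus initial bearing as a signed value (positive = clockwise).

+20.8°

At departure: θ₁ = atan2(sin Δλ cos φ₂, cos φ₁ sin φ₂ − sin φ₁ cos φ₂ cos Δλ) = 261.96°
At arrival: θ₂ = atan2(sin Δλ cos φ₁, −cos φ₂ sin φ₁ + sin φ₂ cos φ₁ cos Δλ) = 282.79°
Δθ = θ₂ − θ₁ = +20.8°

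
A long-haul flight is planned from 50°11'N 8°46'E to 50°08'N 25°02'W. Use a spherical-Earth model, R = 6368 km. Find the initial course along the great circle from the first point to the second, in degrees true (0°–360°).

283.0°

N = sin Δλ·cos φ₂ = -0.3566;  D = cos φ₁ sin φ₂ − sin φ₁ cos φ₂ cos Δλ = +0.0823
initial course = atan2(N, D) = 283.00°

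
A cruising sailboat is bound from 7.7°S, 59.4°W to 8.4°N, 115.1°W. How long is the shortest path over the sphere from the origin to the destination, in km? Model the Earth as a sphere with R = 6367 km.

cos σ = sin φ₁ sin φ₂ + cos φ₁ cos φ₂ cos Δλ
      = sin(-7.70°)sin(8.40°) + cos(-7.70°)cos(8.40°)cos(-55.70°) = 0.5329
σ = 57.800° → d = Rσ = 6367·1.00879 = 6423 km

6423 km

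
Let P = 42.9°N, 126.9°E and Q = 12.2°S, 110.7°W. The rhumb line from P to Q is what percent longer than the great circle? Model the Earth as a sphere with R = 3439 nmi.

Great circle: σ = 2.1265 rad → d_gc = Rσ = 7312.9 nmi
Rhumb: Δφ = -0.9617, Δλ = +2.1363, Δψ = -1.0450, q = Δφ/Δψ = 0.9203 → d_rh = R√(Δφ²+q²Δλ²) = 7526.4 nmi
Excess = (7526.4 − 7312.9) / 7312.9 = 213.5 / 7312.9 = 2.92% ≈ 2.9%

2.9%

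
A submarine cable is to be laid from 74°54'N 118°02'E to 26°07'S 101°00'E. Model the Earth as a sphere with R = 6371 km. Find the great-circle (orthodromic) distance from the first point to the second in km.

11299 km

cos σ = sin φ₁ sin φ₂ + cos φ₁ cos φ₂ cos Δλ
      = sin(74.90°)sin(-26.12°) + cos(74.90°)cos(-26.12°)cos(-17.03°) = -0.2014
σ = 101.616° → d = Rσ = 6371·1.77354 = 11299 km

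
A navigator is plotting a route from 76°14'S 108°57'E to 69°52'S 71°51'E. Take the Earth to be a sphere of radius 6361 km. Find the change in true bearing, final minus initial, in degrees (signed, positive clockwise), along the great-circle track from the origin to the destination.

At departure: θ₁ = atan2(sin Δλ cos φ₂, cos φ₁ sin φ₂ − sin φ₁ cos φ₂ cos Δλ) = 281.76°
At arrival: θ₂ = atan2(sin Δλ cos φ₁, −cos φ₂ sin φ₁ + sin φ₂ cos φ₁ cos Δλ) = 317.40°
Δθ = θ₂ − θ₁ = +35.6°

+35.6°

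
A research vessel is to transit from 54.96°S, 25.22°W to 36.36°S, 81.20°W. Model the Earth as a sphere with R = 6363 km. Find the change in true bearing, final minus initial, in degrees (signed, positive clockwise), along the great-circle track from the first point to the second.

At departure: θ₁ = atan2(sin Δλ cos φ₂, cos φ₁ sin φ₂ − sin φ₁ cos φ₂ cos Δλ) = 272.45°
At arrival: θ₂ = atan2(sin Δλ cos φ₁, −cos φ₂ sin φ₁ + sin φ₂ cos φ₁ cos Δλ) = 314.58°
Δθ = θ₂ − θ₁ = +42.1°

+42.1°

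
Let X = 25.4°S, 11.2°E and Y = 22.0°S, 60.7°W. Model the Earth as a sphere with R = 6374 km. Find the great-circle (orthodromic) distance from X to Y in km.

Haversine: a = sin²(Δφ/2)+cos φ₁ cos φ₂ sin²(Δλ/2) = 0.28955;  σ = 2·atan2(√a,√(1−a))
σ = 65.109° → d = Rσ = 6374·1.13637 = 7243 km

7243 km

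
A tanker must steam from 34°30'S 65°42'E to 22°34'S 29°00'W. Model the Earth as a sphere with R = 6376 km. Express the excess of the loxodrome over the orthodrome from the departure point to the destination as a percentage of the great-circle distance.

3.4%

Great circle: σ = 1.4152 rad → d_gc = Rσ = 9023.1 km
Rhumb: Δφ = +0.2083, Δλ = -1.6528, Δψ = +0.2378, q = Δφ/Δψ = 0.8760 → d_rh = R√(Δφ²+q²Δλ²) = 9326.8 km
Excess = (9326.8 − 9023.1) / 9023.1 = 303.7 / 9023.1 = 3.37% ≈ 3.4%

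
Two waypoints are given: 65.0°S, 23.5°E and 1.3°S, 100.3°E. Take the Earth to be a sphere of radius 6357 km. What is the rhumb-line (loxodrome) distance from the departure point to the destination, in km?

9524 km

Δψ = ln[tan(π/4+φ₂/2)/tan(π/4+φ₁/2)] = +1.4838;  Δφ = +1.1118 rad,  Δλ = +1.3404 rad
q = Δφ/Δψ = 0.7493
d = R·√(Δφ² + q²Δλ²) = 6357·1.49826 = 9524 km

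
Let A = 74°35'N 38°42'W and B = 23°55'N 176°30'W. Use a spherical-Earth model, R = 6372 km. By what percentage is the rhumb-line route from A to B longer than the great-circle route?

19.1%

Great circle: σ = 1.3584 rad → d_gc = Rσ = 8655.8 km
Rhumb: Δφ = -0.8843, Δλ = -2.4051, Δψ = -1.5698, q = Δφ/Δψ = 0.5633 → d_rh = R√(Δφ²+q²Δλ²) = 10309.3 km
Excess = (10309.3 − 8655.8) / 8655.8 = 1653.5 / 8655.8 = 19.10% ≈ 19.1%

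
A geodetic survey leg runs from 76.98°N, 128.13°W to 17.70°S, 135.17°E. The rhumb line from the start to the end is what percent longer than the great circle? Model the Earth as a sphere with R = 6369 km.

Great circle: σ = 1.8979 rad → d_gc = Rσ = 12087.4 km
Rhumb: Δφ = -1.6525, Δλ = -1.6877, Δψ = -2.4845, q = Δφ/Δψ = 0.6651 → d_rh = R√(Δφ²+q²Δλ²) = 12723.2 km
Excess = (12723.2 − 12087.4) / 12087.4 = 635.8 / 12087.4 = 5.26% ≈ 5.3%

5.3%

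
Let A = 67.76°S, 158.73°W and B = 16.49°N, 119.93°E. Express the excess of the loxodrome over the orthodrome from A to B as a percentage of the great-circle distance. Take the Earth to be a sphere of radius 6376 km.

2.7%

Great circle: σ = 1.7804 rad → d_gc = Rσ = 11351.9 km
Rhumb: Δφ = +1.4704, Δλ = -1.4197, Δψ = +1.9187, q = Δφ/Δψ = 0.7664 → d_rh = R√(Δφ²+q²Δλ²) = 11662.9 km
Excess = (11662.9 − 11351.9) / 11351.9 = 311.0 / 11351.9 = 2.74% ≈ 2.7%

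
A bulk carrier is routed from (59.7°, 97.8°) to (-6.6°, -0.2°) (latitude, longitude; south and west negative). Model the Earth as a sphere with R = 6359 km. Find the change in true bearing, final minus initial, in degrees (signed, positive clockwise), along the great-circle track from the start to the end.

Initial bearing θ₁ = atan2(sin Δλ cos φ₂, cos φ₁ sin φ₂ − sin φ₁ cos φ₂ cos Δλ) = 273.57°
Final bearing θ₂ = (initial bearing from the destination back to the start) + 180° = 210.46°
Δθ = θ₂ − θ₁ = -63.1°

-63.1°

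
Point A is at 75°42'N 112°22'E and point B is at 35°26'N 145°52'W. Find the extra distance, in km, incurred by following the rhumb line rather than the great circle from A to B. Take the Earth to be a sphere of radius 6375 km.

Great circle: cos σ = sin φ₁ sin φ₂ + cos φ₁ cos φ₂ cos Δλ,  σ = 1.0231 rad → d_gc = 6522.0 km
Rhumb line: Δψ = -1.4138, q = Δφ/Δψ = 0.4971, d_rh = R√(Δφ²+q²Δλ²) = 7194.0 km
Excess = 7194.0 − 6522.0 = 672.0 ≈ 672 km

672 km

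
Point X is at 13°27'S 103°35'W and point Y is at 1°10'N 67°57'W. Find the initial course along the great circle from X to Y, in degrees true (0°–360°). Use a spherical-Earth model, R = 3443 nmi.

70.3°

θ = atan2( sin Δλ·cos φ₂ ,  cos φ₁ sin φ₂ − sin φ₁ cos φ₂ cos Δλ )
  = atan2(+0.5825, +0.2088) = 70.28°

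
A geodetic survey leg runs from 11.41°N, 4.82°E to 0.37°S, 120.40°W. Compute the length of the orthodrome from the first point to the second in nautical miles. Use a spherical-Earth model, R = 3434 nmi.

7463 nmi

Haversine: a = sin²(Δφ/2)+cos φ₁ cos φ₂ sin²(Δλ/2) = 0.78329;  σ = 2·atan2(√a,√(1−a))
σ = 124.512° → d = Rσ = 3434·2.17315 = 7463 nmi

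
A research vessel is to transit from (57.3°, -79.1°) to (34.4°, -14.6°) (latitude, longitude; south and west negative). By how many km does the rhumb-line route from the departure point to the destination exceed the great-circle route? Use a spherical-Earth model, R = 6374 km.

Great circle: cos σ = sin φ₁ sin φ₂ + cos φ₁ cos φ₂ cos Δλ,  σ = 0.8402 rad → d_gc = 5355.3 km
Rhumb line: Δψ = -0.5862, q = Δφ/Δψ = 0.6818, d_rh = R√(Δφ²+q²Δλ²) = 5515.7 km
Excess = 5515.7 − 5355.3 = 160.4 ≈ 160 km

160 km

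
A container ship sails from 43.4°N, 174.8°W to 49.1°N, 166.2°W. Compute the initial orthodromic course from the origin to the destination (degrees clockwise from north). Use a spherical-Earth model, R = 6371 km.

43.2°

N = sin Δλ·cos φ₂ = +0.0979;  D = cos φ₁ sin φ₂ − sin φ₁ cos φ₂ cos Δλ = +0.1044
initial course = atan2(N, D) = 43.17°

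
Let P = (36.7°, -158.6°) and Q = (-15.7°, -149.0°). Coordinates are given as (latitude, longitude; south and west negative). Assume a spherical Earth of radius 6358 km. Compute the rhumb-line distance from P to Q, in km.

5901 km

Δψ = ln[tan(π/4+φ₂/2)/tan(π/4+φ₁/2)] = -0.9670;  Δφ = -0.9146 rad,  Δλ = +0.1676 rad
q = Δφ/Δψ = 0.9458
d = R·√(Δφ² + q²Δλ²) = 6358·0.92818 = 5901 km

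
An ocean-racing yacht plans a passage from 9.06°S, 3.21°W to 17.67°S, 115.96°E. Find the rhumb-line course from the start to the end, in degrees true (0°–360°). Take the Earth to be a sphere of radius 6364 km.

94.3°

Meridional parts: M(φ₁)=-0.1588, M(φ₂)=-0.3134 → ΔM = -0.1546;  Δλ = +2.0799 rad
tan C = Δλ / ΔM = -13.4519 → C = 94.25°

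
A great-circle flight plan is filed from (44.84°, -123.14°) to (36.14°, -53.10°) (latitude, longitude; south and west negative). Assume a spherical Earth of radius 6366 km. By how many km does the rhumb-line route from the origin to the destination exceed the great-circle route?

Great circle: cos σ = sin φ₁ sin φ₂ + cos φ₁ cos φ₂ cos Δλ,  σ = 0.9131 rad → d_gc = 5812.5 km
Rhumb line: Δψ = -0.2001, q = Δφ/Δψ = 0.7587, d_rh = R√(Δφ²+q²Δλ²) = 5982.9 km
Excess = 5982.9 − 5812.5 = 170.4 ≈ 170 km

170 km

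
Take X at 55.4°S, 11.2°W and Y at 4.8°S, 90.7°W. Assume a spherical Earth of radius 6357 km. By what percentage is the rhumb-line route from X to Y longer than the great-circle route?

Great circle: σ = 1.3979 rad → d_gc = Rσ = 8886.7 km
Rhumb: Δφ = +0.8831, Δλ = -1.3875, Δψ = +1.0826, q = Δφ/Δψ = 0.8158 → d_rh = R√(Δφ²+q²Δλ²) = 9126.5 km
Excess = (9126.5 − 8886.7) / 8886.7 = 239.8 / 8886.7 = 2.70% ≈ 2.7%

2.7%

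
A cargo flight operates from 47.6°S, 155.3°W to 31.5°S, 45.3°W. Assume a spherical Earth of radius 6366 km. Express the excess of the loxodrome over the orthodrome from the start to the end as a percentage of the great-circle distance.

Great circle: σ = 1.3804 rad → d_gc = Rσ = 8787.9 km
Rhumb: Δφ = +0.2810, Δλ = +1.9199, Δψ = +0.3673, q = Δφ/Δψ = 0.7650 → d_rh = R√(Δφ²+q²Δλ²) = 9519.7 km
Excess = (9519.7 − 8787.9) / 8787.9 = 731.8 / 8787.9 = 8.33% ≈ 8.3%

8.3%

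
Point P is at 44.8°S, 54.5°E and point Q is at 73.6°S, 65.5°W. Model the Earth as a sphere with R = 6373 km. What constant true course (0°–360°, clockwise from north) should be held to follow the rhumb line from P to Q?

Δψ = ln[tan(π/4+φ₂/2)/tan(π/4+φ₁/2)] = -1.0608
Δλ = -2.0944 rad (taken the short way round)
course = atan2(Δλ, Δψ) = 243.14°

243.1°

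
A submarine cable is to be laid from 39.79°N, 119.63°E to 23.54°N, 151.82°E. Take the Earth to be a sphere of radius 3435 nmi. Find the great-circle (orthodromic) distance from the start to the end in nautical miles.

Haversine: a = sin²(Δφ/2)+cos φ₁ cos φ₂ sin²(Δλ/2) = 0.07412;  σ = 2·atan2(√a,√(1−a))
σ = 31.596° → d = Rσ = 3435·0.55145 = 1894 nmi

1894 nmi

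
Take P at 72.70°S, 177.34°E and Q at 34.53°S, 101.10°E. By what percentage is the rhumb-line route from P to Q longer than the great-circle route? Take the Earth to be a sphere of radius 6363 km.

Great circle: σ = 0.9280 rad → d_gc = Rσ = 5904.6 km
Rhumb: Δφ = +0.6662, Δλ = -1.3306, Δψ = +1.2402, q = Δφ/Δψ = 0.5372 → d_rh = R√(Δφ²+q²Δλ²) = 6217.3 km
Excess = (6217.3 − 5904.6) / 5904.6 = 312.7 / 5904.6 = 5.30% ≈ 5.3%

5.3%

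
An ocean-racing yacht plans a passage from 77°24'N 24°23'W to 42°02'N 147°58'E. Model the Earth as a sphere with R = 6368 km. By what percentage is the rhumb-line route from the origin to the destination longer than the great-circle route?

39.1%

Great circle: σ = 1.0554 rad → d_gc = Rσ = 6721.0 km
Rhumb: Δφ = -0.6173, Δλ = +3.0081, Δψ = -1.3937, q = Δφ/Δψ = 0.4429 → d_rh = R√(Δφ²+q²Δλ²) = 9350.3 km
Excess = (9350.3 − 6721.0) / 6721.0 = 2629.3 / 6721.0 = 39.12% ≈ 39.1%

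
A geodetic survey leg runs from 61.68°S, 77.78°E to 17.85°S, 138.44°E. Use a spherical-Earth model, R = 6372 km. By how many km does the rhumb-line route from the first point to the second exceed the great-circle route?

150 km

Great circle: cos σ = sin φ₁ sin φ₂ + cos φ₁ cos φ₂ cos Δλ,  σ = 1.0574 rad → d_gc = 6738.0 km
Rhumb line: Δψ = +1.0604, q = Δφ/Δψ = 0.7214, d_rh = R√(Δφ²+q²Δλ²) = 6887.9 km
Excess = 6887.9 − 6738.0 = 149.9 ≈ 150 km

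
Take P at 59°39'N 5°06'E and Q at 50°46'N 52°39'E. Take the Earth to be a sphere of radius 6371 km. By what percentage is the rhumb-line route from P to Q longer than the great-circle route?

2.0%

Great circle: σ = 0.4862 rad → d_gc = Rσ = 3097.5 km
Rhumb: Δφ = -0.1550, Δλ = +0.8299, Δψ = -0.2731, q = Δφ/Δψ = 0.5676 → d_rh = R√(Δφ²+q²Δλ²) = 3159.7 km
Excess = (3159.7 − 3097.5) / 3097.5 = 62.2 / 3097.5 = 2.01% ≈ 2.0%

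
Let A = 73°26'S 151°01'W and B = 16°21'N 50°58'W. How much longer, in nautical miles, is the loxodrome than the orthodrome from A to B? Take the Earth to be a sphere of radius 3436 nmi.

Great circle: cos σ = sin φ₁ sin φ₂ + cos φ₁ cos φ₂ cos Δλ,  σ = 1.8940 rad → d_gc = 6507.6 nmi
Rhumb line: Δψ = +2.2163, q = Δφ/Δψ = 0.7070, d_rh = R√(Δφ²+q²Δλ²) = 6854.7 nmi
Excess = 6854.7 − 6507.6 = 347.1 ≈ 347 nmi

347 nmi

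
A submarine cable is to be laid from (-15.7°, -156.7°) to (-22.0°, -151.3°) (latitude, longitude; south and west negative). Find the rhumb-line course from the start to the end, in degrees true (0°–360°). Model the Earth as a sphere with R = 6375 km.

141.0°

Meridional parts: M(φ₁)=-0.2775, M(φ₂)=-0.3938 → ΔM = -0.1163;  Δλ = +0.0942 rad
tan C = Δλ / ΔM = -0.8107 → C = 140.97°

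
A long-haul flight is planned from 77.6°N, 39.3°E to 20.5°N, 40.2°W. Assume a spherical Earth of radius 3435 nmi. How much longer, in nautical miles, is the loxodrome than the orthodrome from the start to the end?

214 nmi

Great circle: cos σ = sin φ₁ sin φ₂ + cos φ₁ cos φ₂ cos Δλ,  σ = 1.1824 rad → d_gc = 4061.6 nmi
Rhumb line: Δψ = -1.8541, q = Δφ/Δψ = 0.5375, d_rh = R√(Δφ²+q²Δλ²) = 4275.7 nmi
Excess = 4275.7 − 4061.6 = 214.1 ≈ 214 nmi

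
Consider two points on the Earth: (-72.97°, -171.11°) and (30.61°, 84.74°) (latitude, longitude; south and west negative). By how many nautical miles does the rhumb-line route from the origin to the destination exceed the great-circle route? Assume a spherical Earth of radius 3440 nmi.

331 nmi

Great circle: cos σ = sin φ₁ sin φ₂ + cos φ₁ cos φ₂ cos Δλ,  σ = 2.1513 rad → d_gc = 7400.6 nmi
Rhumb line: Δψ = +2.4606, q = Δφ/Δψ = 0.7347, d_rh = R√(Δφ²+q²Δλ²) = 7731.8 nmi
Excess = 7731.8 − 7400.6 = 331.2 ≈ 331 nmi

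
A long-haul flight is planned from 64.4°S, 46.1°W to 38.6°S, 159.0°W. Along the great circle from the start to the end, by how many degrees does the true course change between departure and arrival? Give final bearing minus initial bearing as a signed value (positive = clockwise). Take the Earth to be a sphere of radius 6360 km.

+100.9°

Initial bearing θ₁ = atan2(sin Δλ cos φ₂, cos φ₁ sin φ₂ − sin φ₁ cos φ₂ cos Δλ) = 232.93°
Final bearing θ₂ = (initial bearing from the destination back to the start) + 180° = 333.82°
Δθ = θ₂ − θ₁ = +100.9°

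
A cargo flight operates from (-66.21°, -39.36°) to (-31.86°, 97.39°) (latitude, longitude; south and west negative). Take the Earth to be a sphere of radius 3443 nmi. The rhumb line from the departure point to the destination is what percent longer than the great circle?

Great circle: σ = 1.3352 rad → d_gc = Rσ = 4597.0 nmi
Rhumb: Δφ = +0.5995, Δλ = +2.3867, Δψ = +0.9704, q = Δφ/Δψ = 0.6178 → d_rh = R√(Δφ²+q²Δλ²) = 5480.2 nmi
Excess = (5480.2 − 4597.0) / 4597.0 = 883.2 / 4597.0 = 19.21% ≈ 19.2%

19.2%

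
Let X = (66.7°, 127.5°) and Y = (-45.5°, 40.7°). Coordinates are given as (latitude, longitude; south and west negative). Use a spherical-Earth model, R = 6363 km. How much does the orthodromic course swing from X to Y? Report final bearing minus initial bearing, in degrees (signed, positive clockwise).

At departure: θ₁ = atan2(sin Δλ cos φ₂, cos φ₁ sin φ₂ − sin φ₁ cos φ₂ cos Δλ) = 245.56°
At arrival: θ₂ = atan2(sin Δλ cos φ₁, −cos φ₂ sin φ₁ + sin φ₂ cos φ₁ cos Δλ) = 210.91°
Δθ = θ₂ − θ₁ = -34.6°

-34.6°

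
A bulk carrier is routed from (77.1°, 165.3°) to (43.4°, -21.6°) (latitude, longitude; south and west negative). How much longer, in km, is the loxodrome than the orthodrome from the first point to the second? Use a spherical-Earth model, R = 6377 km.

2652 km

Great circle: cos σ = sin φ₁ sin φ₂ + cos φ₁ cos φ₂ cos Δλ,  σ = 1.0371 rad → d_gc = 6613.6 km
Rhumb line: Δψ = -1.3375, q = Δφ/Δψ = 0.4398, d_rh = R√(Δφ²+q²Δλ²) = 9265.5 km
Excess = 9265.5 − 6613.6 = 2651.9 ≈ 2652 km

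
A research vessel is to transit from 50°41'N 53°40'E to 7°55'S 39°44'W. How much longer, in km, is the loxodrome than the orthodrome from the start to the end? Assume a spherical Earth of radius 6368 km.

261 km

Great circle: cos σ = sin φ₁ sin φ₂ + cos φ₁ cos φ₂ cos Δλ,  σ = 1.7151 rad → d_gc = 10921.6 km
Rhumb line: Δψ = -1.1680, q = Δφ/Δψ = 0.8757, d_rh = R√(Δφ²+q²Δλ²) = 11182.4 km
Excess = 11182.4 − 10921.6 = 260.8 ≈ 261 km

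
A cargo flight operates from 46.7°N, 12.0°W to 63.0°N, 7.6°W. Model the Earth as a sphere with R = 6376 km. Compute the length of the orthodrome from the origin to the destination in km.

cos σ = sin φ₁ sin φ₂ + cos φ₁ cos φ₂ cos Δλ
      = sin(46.70°)sin(63.00°) + cos(46.70°)cos(63.00°)cos(4.40°) = 0.9589
σ = 16.486° → d = Rσ = 6376·0.28774 = 1835 km

1835 km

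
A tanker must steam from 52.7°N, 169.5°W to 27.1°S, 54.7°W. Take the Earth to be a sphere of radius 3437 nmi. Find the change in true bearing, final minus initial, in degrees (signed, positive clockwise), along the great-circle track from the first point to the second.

At departure: θ₁ = atan2(sin Δλ cos φ₂, cos φ₁ sin φ₂ − sin φ₁ cos φ₂ cos Δλ) = 88.51°
At arrival: θ₂ = atan2(sin Δλ cos φ₁, −cos φ₂ sin φ₁ + sin φ₂ cos φ₁ cos Δλ) = 137.12°
Δθ = θ₂ − θ₁ = +48.6°

+48.6°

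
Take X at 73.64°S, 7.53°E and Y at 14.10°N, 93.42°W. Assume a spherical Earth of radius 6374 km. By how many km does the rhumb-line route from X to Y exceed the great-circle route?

673 km

Great circle: cos σ = sin φ₁ sin φ₂ + cos φ₁ cos φ₂ cos Δλ,  σ = 1.8605 rad → d_gc = 11858.7 km
Rhumb line: Δψ = +2.1883, q = Δφ/Δψ = 0.6998, d_rh = R√(Δφ²+q²Δλ²) = 12531.4 km
Excess = 12531.4 − 11858.7 = 672.7 ≈ 673 km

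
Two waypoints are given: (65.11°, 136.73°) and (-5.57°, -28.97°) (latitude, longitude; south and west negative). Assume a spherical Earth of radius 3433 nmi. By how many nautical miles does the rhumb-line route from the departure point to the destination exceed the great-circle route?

1547 nmi

Great circle: cos σ = sin φ₁ sin φ₂ + cos φ₁ cos φ₂ cos Δλ,  σ = 2.0874 rad → d_gc = 7166.2 nmi
Rhumb line: Δψ = -1.6084, q = Δφ/Δψ = 0.7670, d_rh = R√(Δφ²+q²Δλ²) = 8713.2 nmi
Excess = 8713.2 − 7166.2 = 1547.0 ≈ 1547 nmi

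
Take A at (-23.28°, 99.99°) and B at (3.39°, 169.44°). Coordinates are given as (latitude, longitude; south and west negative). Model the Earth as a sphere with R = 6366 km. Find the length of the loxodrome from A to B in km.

8090 km

Rhumb course C = atan2(Δλ, Δψ) with Δψ = ln[tan(π/4+φ₂/2)/tan(π/4+φ₁/2)] = +0.4772, Δλ = +1.2121 → C = 68.51°
d = R·|Δφ| / |cos C| = 6366·0.46548 / 0.36631 = 8090 km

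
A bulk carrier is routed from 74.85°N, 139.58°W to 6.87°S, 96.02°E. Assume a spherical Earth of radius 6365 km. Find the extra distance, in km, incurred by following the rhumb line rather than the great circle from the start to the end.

1254 km

Great circle: cos σ = sin φ₁ sin φ₂ + cos φ₁ cos φ₂ cos Δλ,  σ = 1.8359 rad → d_gc = 11685.8 km
Rhumb line: Δψ = -2.1377, q = Δφ/Δψ = 0.6672, d_rh = R√(Δφ²+q²Δλ²) = 12939.6 km
Excess = 12939.6 − 11685.8 = 1253.8 ≈ 1254 km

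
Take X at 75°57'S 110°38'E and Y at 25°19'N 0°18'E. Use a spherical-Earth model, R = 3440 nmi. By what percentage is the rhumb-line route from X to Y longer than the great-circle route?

6.3%

Great circle: σ = 2.0841 rad → d_gc = Rσ = 7169.4 nmi
Rhumb: Δφ = +1.7674, Δλ = -1.9257, Δψ = +2.5507, q = Δφ/Δψ = 0.6929 → d_rh = R√(Δφ²+q²Δλ²) = 7618.1 nmi
Excess = (7618.1 − 7169.4) / 7169.4 = 448.7 / 7169.4 = 6.26% ≈ 6.3%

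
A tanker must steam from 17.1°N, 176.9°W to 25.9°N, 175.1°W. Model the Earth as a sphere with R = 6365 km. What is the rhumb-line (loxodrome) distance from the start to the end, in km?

Rhumb course C = atan2(Δλ, Δψ) with Δψ = ln[tan(π/4+φ₂/2)/tan(π/4+φ₁/2)] = +0.1653, Δλ = +0.0314 → C = 10.76°
d = R·|Δφ| / |cos C| = 6365·0.15359 / 0.98241 = 995 km

995 km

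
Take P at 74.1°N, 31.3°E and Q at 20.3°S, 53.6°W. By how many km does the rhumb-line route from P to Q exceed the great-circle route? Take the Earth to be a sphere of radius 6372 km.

Great circle: cos σ = sin φ₁ sin φ₂ + cos φ₁ cos φ₂ cos Δλ,  σ = 1.8869 rad → d_gc = 12023.0 km
Rhumb line: Δψ = -2.3306, q = Δφ/Δψ = 0.7069, d_rh = R√(Δφ²+q²Δλ²) = 12440.8 km
Excess = 12440.8 − 12023.0 = 417.8 ≈ 418 km

418 km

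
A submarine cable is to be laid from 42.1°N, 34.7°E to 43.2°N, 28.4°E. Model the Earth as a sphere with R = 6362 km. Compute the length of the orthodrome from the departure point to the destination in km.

Haversine: a = sin²(Δφ/2)+cos φ₁ cos φ₂ sin²(Δλ/2) = 0.00173;  σ = 2·atan2(√a,√(1−a))
σ = 4.761° → d = Rσ = 6362·0.08310 = 529 km

529 km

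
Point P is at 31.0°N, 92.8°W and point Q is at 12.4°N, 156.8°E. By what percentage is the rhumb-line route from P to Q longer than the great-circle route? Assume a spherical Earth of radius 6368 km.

3.2%

Great circle: σ = 1.7530 rad → d_gc = Rσ = 11163.2 km
Rhumb: Δφ = -0.3246, Δλ = -1.9268, Δψ = -0.3514, q = Δφ/Δψ = 0.9237 → d_rh = R√(Δφ²+q²Δλ²) = 11521.4 km
Excess = (11521.4 − 11163.2) / 11163.2 = 358.2 / 11163.2 = 3.21% ≈ 3.2%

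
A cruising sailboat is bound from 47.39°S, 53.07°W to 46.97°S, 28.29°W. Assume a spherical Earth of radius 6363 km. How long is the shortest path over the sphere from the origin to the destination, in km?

1863 km

cos σ = sin φ₁ sin φ₂ + cos φ₁ cos φ₂ cos Δλ
      = sin(-47.39°)sin(-46.97°) + cos(-47.39°)cos(-46.97°)cos(24.78°) = 0.9574
σ = 16.777° → d = Rσ = 6363·0.29281 = 1863 km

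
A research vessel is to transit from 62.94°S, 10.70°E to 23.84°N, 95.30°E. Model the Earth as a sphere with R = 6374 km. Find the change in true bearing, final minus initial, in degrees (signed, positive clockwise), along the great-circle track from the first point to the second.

-45.5°

Initial bearing θ₁ = atan2(sin Δλ cos φ₂, cos φ₁ sin φ₂ − sin φ₁ cos φ₂ cos Δλ) = 74.03°
Final bearing θ₂ = (initial bearing from the destination back to the start) + 180° = 28.57°
Δθ = θ₂ − θ₁ = -45.5°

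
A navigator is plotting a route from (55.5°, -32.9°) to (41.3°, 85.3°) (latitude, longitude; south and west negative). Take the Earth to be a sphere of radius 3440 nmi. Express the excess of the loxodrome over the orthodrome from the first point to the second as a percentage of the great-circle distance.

Great circle: σ = 1.2209 rad → d_gc = Rσ = 4199.7 nmi
Rhumb: Δφ = -0.2478, Δλ = +2.0630, Δψ = -0.3767, q = Δφ/Δψ = 0.6579 → d_rh = R√(Δφ²+q²Δλ²) = 4745.9 nmi
Excess = (4745.9 − 4199.7) / 4199.7 = 546.2 / 4199.7 = 13.01% ≈ 13.0%

13.0%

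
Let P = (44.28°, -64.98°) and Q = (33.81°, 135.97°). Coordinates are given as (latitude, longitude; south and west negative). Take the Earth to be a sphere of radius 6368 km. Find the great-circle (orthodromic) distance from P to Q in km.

11072 km

cos σ = sin φ₁ sin φ₂ + cos φ₁ cos φ₂ cos Δλ
      = sin(44.28°)sin(33.81°) + cos(44.28°)cos(33.81°)cos(-159.05°) = -0.1671
σ = 99.616° → d = Rσ = 6368·1.73863 = 11072 km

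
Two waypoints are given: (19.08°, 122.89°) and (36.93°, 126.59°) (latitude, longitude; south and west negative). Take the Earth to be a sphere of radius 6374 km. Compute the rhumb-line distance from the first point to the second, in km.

2018 km

Δψ = ln[tan(π/4+φ₂/2)/tan(π/4+φ₁/2)] = +0.3551;  Δφ = +0.3115 rad,  Δλ = +0.0646 rad
q = Δφ/Δψ = 0.8773
d = R·√(Δφ² + q²Δλ²) = 6374·0.31665 = 2018 km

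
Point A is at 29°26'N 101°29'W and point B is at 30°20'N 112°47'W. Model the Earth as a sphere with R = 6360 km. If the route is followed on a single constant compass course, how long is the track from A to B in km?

1092 km

Δψ = ln[tan(π/4+φ₂/2)/tan(π/4+φ₁/2)] = +0.0181;  Δφ = +0.0157 rad,  Δλ = -0.1972 rad
q = Δφ/Δψ = 0.8670
d = R·√(Δφ² + q²Δλ²) = 6360·0.17172 = 1092 km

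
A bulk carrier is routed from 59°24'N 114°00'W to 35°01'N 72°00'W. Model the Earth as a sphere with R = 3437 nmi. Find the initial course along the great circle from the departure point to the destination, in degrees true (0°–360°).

112.9°

N = sin Δλ·cos φ₂ = +0.5480;  D = cos φ₁ sin φ₂ − sin φ₁ cos φ₂ cos Δλ = -0.2318
initial course = atan2(N, D) = 112.93°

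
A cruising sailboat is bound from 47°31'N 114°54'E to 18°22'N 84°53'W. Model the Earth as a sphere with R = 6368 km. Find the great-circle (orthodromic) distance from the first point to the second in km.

12422 km

Haversine: a = sin²(Δφ/2)+cos φ₁ cos φ₂ sin²(Δλ/2) = 0.68538;  σ = 2·atan2(√a,√(1−a))
σ = 111.763° → d = Rσ = 6368·1.95063 = 12422 km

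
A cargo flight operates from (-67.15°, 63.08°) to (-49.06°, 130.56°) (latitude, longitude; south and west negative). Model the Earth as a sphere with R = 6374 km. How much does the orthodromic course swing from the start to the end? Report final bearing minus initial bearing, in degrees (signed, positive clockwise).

At departure: θ₁ = atan2(sin Δλ cos φ₂, cos φ₁ sin φ₂ − sin φ₁ cos φ₂ cos Δλ) = 95.85°
At arrival: θ₂ = atan2(sin Δλ cos φ₁, −cos φ₂ sin φ₁ + sin φ₂ cos φ₁ cos Δλ) = 36.12°
Δθ = θ₂ − θ₁ = -59.7°

-59.7°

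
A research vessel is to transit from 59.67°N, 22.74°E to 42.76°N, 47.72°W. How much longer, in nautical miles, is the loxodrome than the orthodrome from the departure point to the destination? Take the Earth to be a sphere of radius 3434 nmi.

113 nmi

Great circle: cos σ = sin φ₁ sin φ₂ + cos φ₁ cos φ₂ cos Δλ,  σ = 0.7813 rad → d_gc = 2682.9 nmi
Rhumb line: Δψ = -0.4784, q = Δφ/Δψ = 0.6170, d_rh = R√(Δφ²+q²Δλ²) = 2795.6 nmi
Excess = 2795.6 − 2682.9 = 112.7 ≈ 113 nmi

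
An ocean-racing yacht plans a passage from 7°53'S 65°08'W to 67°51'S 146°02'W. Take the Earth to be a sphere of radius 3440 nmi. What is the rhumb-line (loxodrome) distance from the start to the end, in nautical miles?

4956 nmi

Rhumb course C = atan2(Δλ, Δψ) with Δψ = ln[tan(π/4+φ₂/2)/tan(π/4+φ₁/2)] = -1.4929, Δλ = -1.4120 → C = 223.40°
d = R·|Δφ| / |cos C| = 3440·1.04662 / 0.72654 = 4956 nmi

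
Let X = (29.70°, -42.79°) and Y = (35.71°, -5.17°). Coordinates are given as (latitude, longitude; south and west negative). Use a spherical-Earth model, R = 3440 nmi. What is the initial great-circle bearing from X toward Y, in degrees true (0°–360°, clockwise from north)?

69.2°

θ = atan2( sin Δλ·cos φ₂ ,  cos φ₁ sin φ₂ − sin φ₁ cos φ₂ cos Δλ )
  = atan2(+0.4957, +0.1884) = 69.19°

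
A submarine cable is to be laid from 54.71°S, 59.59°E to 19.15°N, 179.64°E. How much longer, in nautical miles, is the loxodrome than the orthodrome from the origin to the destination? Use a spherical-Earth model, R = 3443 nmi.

295 nmi

Great circle: cos σ = sin φ₁ sin φ₂ + cos φ₁ cos φ₂ cos Δλ,  σ = 2.1425 rad → d_gc = 7376.55 nmi
Rhumb line: Δψ = +1.4861, q = Δφ/Δψ = 0.8675, d_rh = R√(Δφ²+q²Δλ²) = 7671.99 nmi
Excess = 7671.99 − 7376.55 = 295.44 ≈ 295 nmi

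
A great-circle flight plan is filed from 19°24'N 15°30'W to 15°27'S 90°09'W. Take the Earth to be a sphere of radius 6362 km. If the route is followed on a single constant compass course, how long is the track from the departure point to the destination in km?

9027 km

Δψ = ln[tan(π/4+φ₂/2)/tan(π/4+φ₁/2)] = -0.6182;  Δφ = -0.6082 rad,  Δλ = -1.3029 rad
q = Δφ/Δψ = 0.9838
d = R·√(Δφ² + q²Δλ²) = 6362·1.41883 = 9027 km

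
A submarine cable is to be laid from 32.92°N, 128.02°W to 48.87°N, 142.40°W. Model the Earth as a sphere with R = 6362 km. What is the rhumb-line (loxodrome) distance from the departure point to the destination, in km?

2138 km

Δψ = ln[tan(π/4+φ₂/2)/tan(π/4+φ₁/2)] = +0.3713;  Δφ = +0.2784 rad,  Δλ = -0.2510 rad
q = Δφ/Δψ = 0.7498
d = R·√(Δφ² + q²Δλ²) = 6362·0.33601 = 2138 km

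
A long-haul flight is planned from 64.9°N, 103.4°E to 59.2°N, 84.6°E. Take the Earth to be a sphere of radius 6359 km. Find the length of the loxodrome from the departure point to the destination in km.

1162 km

Rhumb course C = atan2(Δλ, Δψ) with Δψ = ln[tan(π/4+φ₂/2)/tan(π/4+φ₁/2)] = -0.2130, Δλ = -0.3281 → C = 237.01°
d = R·|Δφ| / |cos C| = 6359·0.09948 / 0.54443 = 1162 km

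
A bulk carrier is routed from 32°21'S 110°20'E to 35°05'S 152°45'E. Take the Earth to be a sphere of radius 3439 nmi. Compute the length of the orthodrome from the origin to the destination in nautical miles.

cos σ = sin φ₁ sin φ₂ + cos φ₁ cos φ₂ cos Δλ
      = sin(-32.35°)sin(-35.08°) + cos(-32.35°)cos(-35.08°)cos(42.42°) = 0.8179
σ = 35.123° → d = Rσ = 3439·0.61301 = 2108 nmi

2108 nmi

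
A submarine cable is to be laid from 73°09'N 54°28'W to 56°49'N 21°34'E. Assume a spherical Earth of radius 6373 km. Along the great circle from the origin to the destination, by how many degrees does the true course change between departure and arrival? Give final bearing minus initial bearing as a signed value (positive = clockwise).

At departure: θ₁ = atan2(sin Δλ cos φ₂, cos φ₁ sin φ₂ − sin φ₁ cos φ₂ cos Δλ) = 77.66°
At arrival: θ₂ = atan2(sin Δλ cos φ₁, −cos φ₂ sin φ₁ + sin φ₂ cos φ₁ cos Δλ) = 148.84°
Δθ = θ₂ − θ₁ = +71.2°

+71.2°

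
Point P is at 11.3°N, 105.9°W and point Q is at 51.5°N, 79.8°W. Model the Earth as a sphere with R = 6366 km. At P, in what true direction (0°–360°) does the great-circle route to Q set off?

θ = atan2( sin Δλ·cos φ₂ ,  cos φ₁ sin φ₂ − sin φ₁ cos φ₂ cos Δλ )
  = atan2(+0.2739, +0.6579) = 22.60°

22.6°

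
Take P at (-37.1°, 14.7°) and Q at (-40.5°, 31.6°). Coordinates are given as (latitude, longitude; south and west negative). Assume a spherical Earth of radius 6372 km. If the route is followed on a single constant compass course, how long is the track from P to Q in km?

Rhumb course C = atan2(Δλ, Δψ) with Δψ = ln[tan(π/4+φ₂/2)/tan(π/4+φ₁/2)] = -0.0762, Δλ = +0.2950 → C = 104.48°
d = R·|Δφ| / |cos C| = 6372·0.05934 / 0.25003 = 1512 km

1512 km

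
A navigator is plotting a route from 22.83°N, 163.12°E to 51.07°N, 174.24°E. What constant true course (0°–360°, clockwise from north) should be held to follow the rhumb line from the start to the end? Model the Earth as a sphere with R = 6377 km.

17.1°

Meridional parts: M(φ₁)=+0.4094, M(φ₂)=+1.0401 → ΔM = +0.6306;  Δλ = +0.1941 rad
tan C = Δλ / ΔM = +0.3078 → C = 17.11°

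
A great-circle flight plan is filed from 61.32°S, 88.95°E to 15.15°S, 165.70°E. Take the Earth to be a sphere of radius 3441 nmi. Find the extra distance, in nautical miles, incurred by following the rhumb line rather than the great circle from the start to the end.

Great circle: cos σ = sin φ₁ sin φ₂ + cos φ₁ cos φ₂ cos Δλ,  σ = 1.2287 rad → d_gc = 4228.0 nmi
Rhumb line: Δψ = +1.0964, q = Δφ/Δψ = 0.7349, d_rh = R√(Δφ²+q²Δλ²) = 4377.7 nmi
Excess = 4377.7 − 4228.0 = 149.7 ≈ 150 nmi

150 nmi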